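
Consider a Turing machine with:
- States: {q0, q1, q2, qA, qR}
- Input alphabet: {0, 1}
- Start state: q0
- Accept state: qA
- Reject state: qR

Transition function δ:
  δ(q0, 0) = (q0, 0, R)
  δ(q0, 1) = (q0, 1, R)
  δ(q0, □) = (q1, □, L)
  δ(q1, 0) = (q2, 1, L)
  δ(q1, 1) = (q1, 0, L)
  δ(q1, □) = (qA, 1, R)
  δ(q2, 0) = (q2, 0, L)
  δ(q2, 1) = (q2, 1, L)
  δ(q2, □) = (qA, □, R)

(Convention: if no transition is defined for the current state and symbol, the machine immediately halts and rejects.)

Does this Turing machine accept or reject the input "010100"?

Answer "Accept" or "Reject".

Execution trace:
Initial: [q0]010100
Step 1: δ(q0, 0) = (q0, 0, R) → 0[q0]10100
Step 2: δ(q0, 1) = (q0, 1, R) → 01[q0]0100
Step 3: δ(q0, 0) = (q0, 0, R) → 010[q0]100
Step 4: δ(q0, 1) = (q0, 1, R) → 0101[q0]00
Step 5: δ(q0, 0) = (q0, 0, R) → 01010[q0]0
Step 6: δ(q0, 0) = (q0, 0, R) → 010100[q0]□
Step 7: δ(q0, □) = (q1, □, L) → 01010[q1]0□
Step 8: δ(q1, 0) = (q2, 1, L) → 0101[q2]01□
Step 9: δ(q2, 0) = (q2, 0, L) → 010[q2]101□
Step 10: δ(q2, 1) = (q2, 1, L) → 01[q2]0101□
Step 11: δ(q2, 0) = (q2, 0, L) → 0[q2]10101□
Step 12: δ(q2, 1) = (q2, 1, L) → [q2]010101□
Step 13: δ(q2, 0) = (q2, 0, L) → [q2]□010101□
Step 14: δ(q2, □) = (qA, □, R) → □[qA]010101□

The machine reaches the accept state qA and halts.

Answer: Accept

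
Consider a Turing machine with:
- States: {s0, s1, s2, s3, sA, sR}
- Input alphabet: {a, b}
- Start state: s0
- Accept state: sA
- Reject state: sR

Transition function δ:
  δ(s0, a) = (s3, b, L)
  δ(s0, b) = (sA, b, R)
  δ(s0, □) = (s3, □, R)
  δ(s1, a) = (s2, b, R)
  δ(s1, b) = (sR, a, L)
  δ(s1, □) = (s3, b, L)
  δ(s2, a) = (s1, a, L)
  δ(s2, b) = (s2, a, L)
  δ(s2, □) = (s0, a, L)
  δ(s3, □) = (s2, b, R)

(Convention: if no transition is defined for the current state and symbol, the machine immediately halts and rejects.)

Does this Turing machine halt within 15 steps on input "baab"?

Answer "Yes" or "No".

Execution trace:
Initial: [s0]baab
Step 1: δ(s0, b) = (sA, b, R) → b[sA]aab

The machine reaches the accept state sA and halts.
The machine halted after 1 step (within the 15-step bound).

Answer: Yes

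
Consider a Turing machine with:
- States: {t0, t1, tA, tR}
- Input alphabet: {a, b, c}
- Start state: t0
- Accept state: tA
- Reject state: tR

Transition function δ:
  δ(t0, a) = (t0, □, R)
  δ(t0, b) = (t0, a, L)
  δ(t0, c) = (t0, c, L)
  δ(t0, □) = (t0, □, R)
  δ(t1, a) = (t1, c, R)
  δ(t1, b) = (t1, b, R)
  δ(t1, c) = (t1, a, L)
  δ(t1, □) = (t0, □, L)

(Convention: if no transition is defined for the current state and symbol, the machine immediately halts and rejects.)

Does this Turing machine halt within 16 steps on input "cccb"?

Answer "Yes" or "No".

Execution trace:
Initial: [t0]cccb
Step 1: δ(t0, c) = (t0, c, L) → [t0]□cccb
Step 2: δ(t0, □) = (t0, □, R) → □[t0]cccb
Step 3: δ(t0, c) = (t0, c, L) → [t0]□cccb
Step 4: δ(t0, □) = (t0, □, R) → □[t0]cccb
Step 5: δ(t0, c) = (t0, c, L) → [t0]□cccb
Step 6: δ(t0, □) = (t0, □, R) → □[t0]cccb
Step 7: δ(t0, c) = (t0, c, L) → [t0]□cccb
Step 8: δ(t0, □) = (t0, □, R) → □[t0]cccb
Step 9: δ(t0, c) = (t0, c, L) → [t0]□cccb
Step 10: δ(t0, □) = (t0, □, R) → □[t0]cccb
Step 11: δ(t0, c) = (t0, c, L) → [t0]□cccb
Step 12: δ(t0, □) = (t0, □, R) → □[t0]cccb
Step 13: δ(t0, c) = (t0, c, L) → [t0]□cccb
Step 14: δ(t0, □) = (t0, □, R) → □[t0]cccb
Step 15: δ(t0, c) = (t0, c, L) → [t0]□cccb
Step 16: δ(t0, □) = (t0, □, R) → □[t0]cccb

The machine has not reached a halting state after 16 steps.
The machine did not halt within the 16-step bound.

Answer: No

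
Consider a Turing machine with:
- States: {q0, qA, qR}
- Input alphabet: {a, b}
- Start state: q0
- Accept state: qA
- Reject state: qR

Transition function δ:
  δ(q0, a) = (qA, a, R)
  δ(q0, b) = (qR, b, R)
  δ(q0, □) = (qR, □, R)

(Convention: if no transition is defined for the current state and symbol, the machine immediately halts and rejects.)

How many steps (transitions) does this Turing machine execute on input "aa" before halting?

Execution trace:
Initial: [q0]aa
Step 1: δ(q0, a) = (qA, a, R) → a[qA]a

The machine reaches the accept state qA and halts.

The machine executed 1 step before halting.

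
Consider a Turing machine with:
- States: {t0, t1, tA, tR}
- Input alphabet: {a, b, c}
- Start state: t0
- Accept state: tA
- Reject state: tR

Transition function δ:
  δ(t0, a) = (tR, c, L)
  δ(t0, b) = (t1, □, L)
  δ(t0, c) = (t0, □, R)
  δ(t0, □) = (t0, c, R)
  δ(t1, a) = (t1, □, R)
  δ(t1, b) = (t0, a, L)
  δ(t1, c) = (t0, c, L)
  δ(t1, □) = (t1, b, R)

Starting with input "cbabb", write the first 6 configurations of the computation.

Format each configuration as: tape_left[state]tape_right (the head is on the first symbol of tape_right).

Transitions applied:
Step 1: δ(t0, c) = (t0, □, R)
Step 2: δ(t0, b) = (t1, □, L)
Step 3: δ(t1, □) = (t1, b, R)
Step 4: δ(t1, □) = (t1, b, R)
Step 5: δ(t1, a) = (t1, □, R)

The first 6 configurations are:
[t0]cbabb ⊢ □[t0]babb ⊢ [t1]□□abb ⊢ b[t1]□abb ⊢ bb[t1]abb ⊢ bb□[t1]bb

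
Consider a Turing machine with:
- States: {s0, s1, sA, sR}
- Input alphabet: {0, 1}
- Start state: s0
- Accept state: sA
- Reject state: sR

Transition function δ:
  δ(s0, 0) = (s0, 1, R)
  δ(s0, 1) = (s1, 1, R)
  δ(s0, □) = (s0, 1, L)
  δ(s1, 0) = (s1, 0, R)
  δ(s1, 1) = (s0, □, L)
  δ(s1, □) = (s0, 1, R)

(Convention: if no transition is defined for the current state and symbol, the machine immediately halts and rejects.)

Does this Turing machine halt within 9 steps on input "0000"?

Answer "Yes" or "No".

Execution trace:
Initial: [s0]0000
Step 1: δ(s0, 0) = (s0, 1, R) → 1[s0]000
Step 2: δ(s0, 0) = (s0, 1, R) → 11[s0]00
Step 3: δ(s0, 0) = (s0, 1, R) → 111[s0]0
Step 4: δ(s0, 0) = (s0, 1, R) → 1111[s0]□
Step 5: δ(s0, □) = (s0, 1, L) → 111[s0]11
Step 6: δ(s0, 1) = (s1, 1, R) → 1111[s1]1
Step 7: δ(s1, 1) = (s0, □, L) → 111[s0]1□
Step 8: δ(s0, 1) = (s1, 1, R) → 1111[s1]□
Step 9: δ(s1, □) = (s0, 1, R) → 11111[s0]□

The machine has not reached a halting state after 9 steps.
The machine did not halt within the 9-step bound.

Answer: No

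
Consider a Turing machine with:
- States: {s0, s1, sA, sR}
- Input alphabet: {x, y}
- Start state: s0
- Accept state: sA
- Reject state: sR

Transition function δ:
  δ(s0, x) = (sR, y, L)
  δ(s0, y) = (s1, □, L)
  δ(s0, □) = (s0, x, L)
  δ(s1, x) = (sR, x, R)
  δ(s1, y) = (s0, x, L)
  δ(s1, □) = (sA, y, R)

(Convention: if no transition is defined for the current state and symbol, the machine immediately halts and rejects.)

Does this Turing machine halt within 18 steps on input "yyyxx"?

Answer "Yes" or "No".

Execution trace:
Initial: [s0]yyyxx
Step 1: δ(s0, y) = (s1, □, L) → [s1]□□yyxx
Step 2: δ(s1, □) = (sA, y, R) → y[sA]□yyxx

The machine reaches the accept state sA and halts.
The machine halted after 2 steps (within the 18-step bound).

Answer: Yes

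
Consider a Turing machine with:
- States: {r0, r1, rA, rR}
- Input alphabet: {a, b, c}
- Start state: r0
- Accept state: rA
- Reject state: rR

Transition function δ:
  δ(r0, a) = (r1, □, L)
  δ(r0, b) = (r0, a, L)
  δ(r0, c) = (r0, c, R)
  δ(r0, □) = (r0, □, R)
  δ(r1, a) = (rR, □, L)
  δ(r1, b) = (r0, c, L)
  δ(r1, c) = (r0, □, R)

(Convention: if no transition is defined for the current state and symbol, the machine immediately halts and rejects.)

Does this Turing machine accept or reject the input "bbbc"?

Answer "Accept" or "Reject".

Execution trace:
Initial: [r0]bbbc
Step 1: δ(r0, b) = (r0, a, L) → [r0]□abbc
Step 2: δ(r0, □) = (r0, □, R) → □[r0]abbc
Step 3: δ(r0, a) = (r1, □, L) → [r1]□□bbc

No transition is defined for δ(r1, □). By convention the machine halts and rejects.

Answer: Reject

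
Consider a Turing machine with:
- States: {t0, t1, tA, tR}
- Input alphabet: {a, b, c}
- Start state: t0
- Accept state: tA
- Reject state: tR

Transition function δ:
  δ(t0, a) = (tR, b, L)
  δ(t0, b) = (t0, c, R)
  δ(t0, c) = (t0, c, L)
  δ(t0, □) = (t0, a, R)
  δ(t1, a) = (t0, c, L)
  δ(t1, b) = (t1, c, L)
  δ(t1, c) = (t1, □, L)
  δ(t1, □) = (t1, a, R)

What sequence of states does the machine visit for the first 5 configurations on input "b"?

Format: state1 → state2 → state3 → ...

Execution trace:
Initial: [t0]b
Step 1: δ(t0, b) = (t0, c, R) → c[t0]□
Step 2: δ(t0, □) = (t0, a, R) → ca[t0]□
Step 3: δ(t0, □) = (t0, a, R) → caa[t0]□
Step 4: δ(t0, □) = (t0, a, R) → caaa[t0]□

State sequence: t0 → t0 → t0 → t0 → t0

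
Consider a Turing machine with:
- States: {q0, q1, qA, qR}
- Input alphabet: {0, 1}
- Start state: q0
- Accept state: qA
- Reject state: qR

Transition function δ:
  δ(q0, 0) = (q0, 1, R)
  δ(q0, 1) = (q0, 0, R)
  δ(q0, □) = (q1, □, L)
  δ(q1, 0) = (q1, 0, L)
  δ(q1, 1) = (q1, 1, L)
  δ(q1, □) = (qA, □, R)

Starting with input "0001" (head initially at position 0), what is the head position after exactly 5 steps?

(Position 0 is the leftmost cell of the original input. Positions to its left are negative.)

Execution trace (head position shown):
Step 0: [q0]0001  (head at position 0)
Step 1: move right → 1[q0]001  (head at position 1)
Step 2: move right → 11[q0]01  (head at position 2)
Step 3: move right → 111[q0]1  (head at position 3)
Step 4: move right → 1110[q0]□  (head at position 4)
Step 5: move left → 111[q1]0□  (head at position 3)

After 5 steps, the head is at position 3.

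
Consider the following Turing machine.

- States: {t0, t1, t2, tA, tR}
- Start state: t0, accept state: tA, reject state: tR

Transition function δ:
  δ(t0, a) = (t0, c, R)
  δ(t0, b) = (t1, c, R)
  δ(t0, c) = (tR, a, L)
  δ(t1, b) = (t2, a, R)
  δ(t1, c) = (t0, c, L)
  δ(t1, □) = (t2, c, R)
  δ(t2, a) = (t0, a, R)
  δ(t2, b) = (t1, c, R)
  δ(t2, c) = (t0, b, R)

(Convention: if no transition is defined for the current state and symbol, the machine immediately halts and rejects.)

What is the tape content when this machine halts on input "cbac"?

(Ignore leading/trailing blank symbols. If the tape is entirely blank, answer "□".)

Execution trace:
Initial: [t0]cbac
Step 1: δ(t0, c) = (tR, a, L) → [tR]□abac

The machine reaches the reject state tR and halts.

Final tape (ignoring leading/trailing blanks): abac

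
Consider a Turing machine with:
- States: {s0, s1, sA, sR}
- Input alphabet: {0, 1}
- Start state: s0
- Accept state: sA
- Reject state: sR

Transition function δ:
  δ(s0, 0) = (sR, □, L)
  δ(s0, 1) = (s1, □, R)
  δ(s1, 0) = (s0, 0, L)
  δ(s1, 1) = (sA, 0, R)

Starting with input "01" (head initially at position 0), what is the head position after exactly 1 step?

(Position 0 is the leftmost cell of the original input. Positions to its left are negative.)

Execution trace (head position shown):
Step 0: [s0]01  (head at position 0)
Step 1: move left → [sR]□□1  (head at position -1)

After 1 step, the head is at position -1.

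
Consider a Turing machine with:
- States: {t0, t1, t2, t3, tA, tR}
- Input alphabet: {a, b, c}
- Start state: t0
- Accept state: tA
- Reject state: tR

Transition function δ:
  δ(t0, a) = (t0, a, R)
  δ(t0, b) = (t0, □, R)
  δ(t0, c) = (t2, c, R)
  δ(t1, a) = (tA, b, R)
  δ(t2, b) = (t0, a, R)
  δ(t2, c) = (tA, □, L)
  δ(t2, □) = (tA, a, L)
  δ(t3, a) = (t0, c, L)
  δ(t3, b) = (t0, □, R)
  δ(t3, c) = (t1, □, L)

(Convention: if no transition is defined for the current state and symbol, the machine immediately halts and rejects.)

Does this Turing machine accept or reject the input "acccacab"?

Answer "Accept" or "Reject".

Execution trace:
Initial: [t0]acccacab
Step 1: δ(t0, a) = (t0, a, R) → a[t0]cccacab
Step 2: δ(t0, c) = (t2, c, R) → ac[t2]ccacab
Step 3: δ(t2, c) = (tA, □, L) → a[tA]c□cacab

The machine reaches the accept state tA and halts.

Answer: Accept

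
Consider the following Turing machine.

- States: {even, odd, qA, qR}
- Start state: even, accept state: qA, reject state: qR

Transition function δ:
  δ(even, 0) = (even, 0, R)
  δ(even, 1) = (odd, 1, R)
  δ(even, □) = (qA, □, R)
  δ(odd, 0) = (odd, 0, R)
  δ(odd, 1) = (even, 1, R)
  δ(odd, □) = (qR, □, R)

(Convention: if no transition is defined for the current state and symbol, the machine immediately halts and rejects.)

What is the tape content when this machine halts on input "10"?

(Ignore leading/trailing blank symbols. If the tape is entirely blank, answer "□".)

Execution trace:
Initial: [even]10
Step 1: δ(even, 1) = (odd, 1, R) → 1[odd]0
Step 2: δ(odd, 0) = (odd, 0, R) → 10[odd]□
Step 3: δ(odd, □) = (qR, □, R) → 10□[qR]□

The machine reaches the reject state qR and halts.

Final tape (ignoring leading/trailing blanks): 10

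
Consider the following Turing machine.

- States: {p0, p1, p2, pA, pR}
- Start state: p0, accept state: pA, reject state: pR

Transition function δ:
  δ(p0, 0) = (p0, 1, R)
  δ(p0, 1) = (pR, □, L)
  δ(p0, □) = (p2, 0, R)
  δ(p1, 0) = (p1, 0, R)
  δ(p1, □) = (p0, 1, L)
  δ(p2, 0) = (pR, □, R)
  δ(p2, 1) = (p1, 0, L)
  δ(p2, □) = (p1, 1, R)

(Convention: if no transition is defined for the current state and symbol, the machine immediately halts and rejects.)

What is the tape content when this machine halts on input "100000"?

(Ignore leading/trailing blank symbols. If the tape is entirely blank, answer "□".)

Execution trace:
Initial: [p0]100000
Step 1: δ(p0, 1) = (pR, □, L) → [pR]□□00000

The machine reaches the reject state pR and halts.

Final tape (ignoring leading/trailing blanks): 00000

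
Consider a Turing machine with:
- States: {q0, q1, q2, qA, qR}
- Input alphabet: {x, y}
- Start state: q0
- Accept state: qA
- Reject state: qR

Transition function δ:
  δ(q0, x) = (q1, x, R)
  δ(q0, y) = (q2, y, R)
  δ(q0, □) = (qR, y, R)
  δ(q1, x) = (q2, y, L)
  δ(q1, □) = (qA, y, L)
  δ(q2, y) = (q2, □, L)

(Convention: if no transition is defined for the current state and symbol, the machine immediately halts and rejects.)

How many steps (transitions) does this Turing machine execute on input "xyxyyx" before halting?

Execution trace:
Initial: [q0]xyxyyx
Step 1: δ(q0, x) = (q1, x, R) → x[q1]yxyyx

No transition is defined for δ(q1, y). By convention the machine halts and rejects.

The machine executed 1 step before halting.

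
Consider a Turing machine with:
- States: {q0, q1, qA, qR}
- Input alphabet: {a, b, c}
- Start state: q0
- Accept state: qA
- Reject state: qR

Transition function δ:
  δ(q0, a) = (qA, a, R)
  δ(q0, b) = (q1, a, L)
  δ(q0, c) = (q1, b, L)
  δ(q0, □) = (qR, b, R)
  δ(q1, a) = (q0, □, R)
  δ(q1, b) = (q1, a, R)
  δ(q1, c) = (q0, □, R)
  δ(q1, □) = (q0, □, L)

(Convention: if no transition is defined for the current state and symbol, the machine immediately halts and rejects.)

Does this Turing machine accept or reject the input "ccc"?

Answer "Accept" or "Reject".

Execution trace:
Initial: [q0]ccc
Step 1: δ(q0, c) = (q1, b, L) → [q1]□bcc
Step 2: δ(q1, □) = (q0, □, L) → [q0]□□bcc
Step 3: δ(q0, □) = (qR, b, R) → b[qR]□bcc

The machine reaches the reject state qR and halts.

Answer: Reject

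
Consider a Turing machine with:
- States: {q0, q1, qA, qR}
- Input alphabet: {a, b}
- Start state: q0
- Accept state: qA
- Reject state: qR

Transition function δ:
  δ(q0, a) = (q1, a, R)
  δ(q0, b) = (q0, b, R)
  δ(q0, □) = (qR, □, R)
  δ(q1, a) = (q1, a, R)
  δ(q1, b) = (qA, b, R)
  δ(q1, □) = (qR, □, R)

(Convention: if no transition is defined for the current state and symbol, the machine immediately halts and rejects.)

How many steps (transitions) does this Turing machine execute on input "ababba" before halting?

Execution trace:
Initial: [q0]ababba
Step 1: δ(q0, a) = (q1, a, R) → a[q1]babba
Step 2: δ(q1, b) = (qA, b, R) → ab[qA]abba

The machine reaches the accept state qA and halts.

The machine executed 2 steps before halting.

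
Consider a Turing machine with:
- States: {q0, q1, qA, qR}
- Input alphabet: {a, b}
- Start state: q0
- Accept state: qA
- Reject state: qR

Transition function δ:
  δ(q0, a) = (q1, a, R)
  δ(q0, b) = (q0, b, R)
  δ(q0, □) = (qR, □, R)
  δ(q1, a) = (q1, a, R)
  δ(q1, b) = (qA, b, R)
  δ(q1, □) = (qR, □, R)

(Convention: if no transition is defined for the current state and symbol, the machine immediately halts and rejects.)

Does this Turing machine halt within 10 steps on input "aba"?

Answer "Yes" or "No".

Execution trace:
Initial: [q0]aba
Step 1: δ(q0, a) = (q1, a, R) → a[q1]ba
Step 2: δ(q1, b) = (qA, b, R) → ab[qA]a

The machine reaches the accept state qA and halts.
The machine halted after 2 steps (within the 10-step bound).

Answer: Yes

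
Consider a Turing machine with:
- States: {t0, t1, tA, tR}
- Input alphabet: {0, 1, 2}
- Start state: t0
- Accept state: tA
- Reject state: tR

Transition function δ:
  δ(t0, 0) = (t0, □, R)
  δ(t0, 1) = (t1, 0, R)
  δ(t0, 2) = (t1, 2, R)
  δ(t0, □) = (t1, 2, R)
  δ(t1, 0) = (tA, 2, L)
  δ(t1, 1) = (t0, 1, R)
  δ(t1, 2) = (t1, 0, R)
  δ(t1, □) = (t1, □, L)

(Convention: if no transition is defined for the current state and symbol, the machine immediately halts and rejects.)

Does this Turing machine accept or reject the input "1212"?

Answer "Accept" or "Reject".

Execution trace:
Initial: [t0]1212
Step 1: δ(t0, 1) = (t1, 0, R) → 0[t1]212
Step 2: δ(t1, 2) = (t1, 0, R) → 00[t1]12
Step 3: δ(t1, 1) = (t0, 1, R) → 001[t0]2
Step 4: δ(t0, 2) = (t1, 2, R) → 0012[t1]□
Step 5: δ(t1, □) = (t1, □, L) → 001[t1]2□
Step 6: δ(t1, 2) = (t1, 0, R) → 0010[t1]□
Step 7: δ(t1, □) = (t1, □, L) → 001[t1]0□
Step 8: δ(t1, 0) = (tA, 2, L) → 00[tA]12□

The machine reaches the accept state tA and halts.

Answer: Accept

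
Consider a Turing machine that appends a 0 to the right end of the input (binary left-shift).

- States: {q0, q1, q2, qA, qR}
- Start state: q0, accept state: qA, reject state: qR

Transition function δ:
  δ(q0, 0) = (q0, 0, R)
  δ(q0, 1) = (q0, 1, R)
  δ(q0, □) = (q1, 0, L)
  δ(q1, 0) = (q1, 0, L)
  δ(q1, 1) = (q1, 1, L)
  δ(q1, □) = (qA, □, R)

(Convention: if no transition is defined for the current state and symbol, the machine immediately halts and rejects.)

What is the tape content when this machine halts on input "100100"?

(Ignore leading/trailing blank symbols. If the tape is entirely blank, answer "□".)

Execution trace:
Initial: [q0]100100
Step 1: δ(q0, 1) = (q0, 1, R) → 1[q0]00100
Step 2: δ(q0, 0) = (q0, 0, R) → 10[q0]0100
Step 3: δ(q0, 0) = (q0, 0, R) → 100[q0]100
Step 4: δ(q0, 1) = (q0, 1, R) → 1001[q0]00
Step 5: δ(q0, 0) = (q0, 0, R) → 10010[q0]0
Step 6: δ(q0, 0) = (q0, 0, R) → 100100[q0]□
Step 7: δ(q0, □) = (q1, 0, L) → 10010[q1]00
Step 8: δ(q1, 0) = (q1, 0, L) → 1001[q1]000
Step 9: δ(q1, 0) = (q1, 0, L) → 100[q1]1000
Step 10: δ(q1, 1) = (q1, 1, L) → 10[q1]01000
Step 11: δ(q1, 0) = (q1, 0, L) → 1[q1]001000
Step 12: δ(q1, 0) = (q1, 0, L) → [q1]1001000
Step 13: δ(q1, 1) = (q1, 1, L) → [q1]□1001000
Step 14: δ(q1, □) = (qA, □, R) → □[qA]1001000

The machine reaches the accept state qA and halts.

Final tape (ignoring leading/trailing blanks): 1001000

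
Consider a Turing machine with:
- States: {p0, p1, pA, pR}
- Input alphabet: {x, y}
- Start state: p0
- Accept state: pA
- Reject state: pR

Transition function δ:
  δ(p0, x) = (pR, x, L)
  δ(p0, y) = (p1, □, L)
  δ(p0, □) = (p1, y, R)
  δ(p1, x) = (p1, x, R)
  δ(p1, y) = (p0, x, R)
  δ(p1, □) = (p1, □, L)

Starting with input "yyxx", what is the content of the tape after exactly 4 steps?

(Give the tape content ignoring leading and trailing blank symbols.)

Execution trace:
Initial: [p0]yyxx
Step 1: δ(p0, y) = (p1, □, L) → [p1]□□yxx
Step 2: δ(p1, □) = (p1, □, L) → [p1]□□□yxx
Step 3: δ(p1, □) = (p1, □, L) → [p1]□□□□yxx
Step 4: δ(p1, □) = (p1, □, L) → [p1]□□□□□yxx

After 4 steps, the tape (ignoring leading/trailing blanks) is: yxx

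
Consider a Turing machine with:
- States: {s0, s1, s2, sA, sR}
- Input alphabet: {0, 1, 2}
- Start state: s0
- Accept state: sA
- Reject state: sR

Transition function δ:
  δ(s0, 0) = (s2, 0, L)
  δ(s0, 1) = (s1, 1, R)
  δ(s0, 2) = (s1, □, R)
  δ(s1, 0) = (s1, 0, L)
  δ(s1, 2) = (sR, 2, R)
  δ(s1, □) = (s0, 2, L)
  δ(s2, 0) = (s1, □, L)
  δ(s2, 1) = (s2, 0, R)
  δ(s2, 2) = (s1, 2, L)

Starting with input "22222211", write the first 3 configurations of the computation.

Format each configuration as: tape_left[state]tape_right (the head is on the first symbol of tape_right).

Transitions applied:
Step 1: δ(s0, 2) = (s1, □, R)
Step 2: δ(s1, 2) = (sR, 2, R)

The first 3 configurations are:
[s0]22222211 ⊢ □[s1]2222211 ⊢ □2[sR]222211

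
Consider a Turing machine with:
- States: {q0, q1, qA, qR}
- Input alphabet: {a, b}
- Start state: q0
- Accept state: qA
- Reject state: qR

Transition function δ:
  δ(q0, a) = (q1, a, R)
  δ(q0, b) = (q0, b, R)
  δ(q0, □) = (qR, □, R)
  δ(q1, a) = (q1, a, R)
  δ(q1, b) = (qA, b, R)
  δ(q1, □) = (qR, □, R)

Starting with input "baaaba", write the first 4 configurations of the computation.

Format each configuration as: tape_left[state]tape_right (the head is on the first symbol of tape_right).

Transitions applied:
Step 1: δ(q0, b) = (q0, b, R)
Step 2: δ(q0, a) = (q1, a, R)
Step 3: δ(q1, a) = (q1, a, R)

The first 4 configurations are:
[q0]baaaba ⊢ b[q0]aaaba ⊢ ba[q1]aaba ⊢ baa[q1]aba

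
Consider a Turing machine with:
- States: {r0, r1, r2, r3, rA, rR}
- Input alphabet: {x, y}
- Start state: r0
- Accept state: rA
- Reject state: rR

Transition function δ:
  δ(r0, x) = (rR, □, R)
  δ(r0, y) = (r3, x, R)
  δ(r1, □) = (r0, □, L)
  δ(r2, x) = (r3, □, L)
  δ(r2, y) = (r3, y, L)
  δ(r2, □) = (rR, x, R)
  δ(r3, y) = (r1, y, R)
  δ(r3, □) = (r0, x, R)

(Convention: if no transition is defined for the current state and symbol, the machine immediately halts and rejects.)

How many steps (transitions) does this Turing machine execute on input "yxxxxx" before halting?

Execution trace:
Initial: [r0]yxxxxx
Step 1: δ(r0, y) = (r3, x, R) → x[r3]xxxxx

No transition is defined for δ(r3, x). By convention the machine halts and rejects.

The machine executed 1 step before halting.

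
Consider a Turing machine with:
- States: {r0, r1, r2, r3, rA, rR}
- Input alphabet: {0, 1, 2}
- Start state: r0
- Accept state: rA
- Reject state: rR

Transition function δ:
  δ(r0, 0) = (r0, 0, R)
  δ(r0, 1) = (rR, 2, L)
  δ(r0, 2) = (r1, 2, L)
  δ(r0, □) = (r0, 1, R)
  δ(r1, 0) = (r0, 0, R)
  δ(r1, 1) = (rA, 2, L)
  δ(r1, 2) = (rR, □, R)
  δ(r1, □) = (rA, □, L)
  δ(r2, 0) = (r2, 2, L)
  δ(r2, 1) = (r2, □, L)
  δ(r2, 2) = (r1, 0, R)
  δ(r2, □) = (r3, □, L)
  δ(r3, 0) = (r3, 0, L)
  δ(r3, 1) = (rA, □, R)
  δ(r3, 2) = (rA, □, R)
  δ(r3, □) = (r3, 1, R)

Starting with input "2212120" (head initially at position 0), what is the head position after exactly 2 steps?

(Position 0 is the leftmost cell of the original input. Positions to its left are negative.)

Execution trace (head position shown):
Step 0: [r0]2212120  (head at position 0)
Step 1: move left → [r1]□2212120  (head at position -1)
Step 2: move left → [rA]□□2212120  (head at position -2)

After 2 steps, the head is at position -2.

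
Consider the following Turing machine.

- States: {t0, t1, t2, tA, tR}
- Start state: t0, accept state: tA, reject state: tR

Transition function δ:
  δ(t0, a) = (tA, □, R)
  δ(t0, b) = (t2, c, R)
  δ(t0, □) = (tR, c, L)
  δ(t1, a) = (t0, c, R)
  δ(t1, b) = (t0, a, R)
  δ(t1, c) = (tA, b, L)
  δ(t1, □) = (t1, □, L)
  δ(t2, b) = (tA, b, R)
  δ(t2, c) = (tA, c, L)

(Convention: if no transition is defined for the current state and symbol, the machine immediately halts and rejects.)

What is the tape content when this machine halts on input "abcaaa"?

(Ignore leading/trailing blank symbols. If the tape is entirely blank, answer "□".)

Execution trace:
Initial: [t0]abcaaa
Step 1: δ(t0, a) = (tA, □, R) → □[tA]bcaaa

The machine reaches the accept state tA and halts.

Final tape (ignoring leading/trailing blanks): bcaaa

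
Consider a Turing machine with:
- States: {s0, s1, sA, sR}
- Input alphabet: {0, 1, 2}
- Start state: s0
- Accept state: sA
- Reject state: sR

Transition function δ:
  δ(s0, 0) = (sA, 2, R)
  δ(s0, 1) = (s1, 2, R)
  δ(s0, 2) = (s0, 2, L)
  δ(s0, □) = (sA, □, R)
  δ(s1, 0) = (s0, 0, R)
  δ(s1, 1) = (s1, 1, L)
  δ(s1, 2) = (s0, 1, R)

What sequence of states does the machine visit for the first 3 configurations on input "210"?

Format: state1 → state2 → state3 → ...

Execution trace:
Initial: [s0]210
Step 1: δ(s0, 2) = (s0, 2, L) → [s0]□210
Step 2: δ(s0, □) = (sA, □, R) → □[sA]210

The machine reaches the accept state sA and halts.

State sequence: s0 → s0 → sA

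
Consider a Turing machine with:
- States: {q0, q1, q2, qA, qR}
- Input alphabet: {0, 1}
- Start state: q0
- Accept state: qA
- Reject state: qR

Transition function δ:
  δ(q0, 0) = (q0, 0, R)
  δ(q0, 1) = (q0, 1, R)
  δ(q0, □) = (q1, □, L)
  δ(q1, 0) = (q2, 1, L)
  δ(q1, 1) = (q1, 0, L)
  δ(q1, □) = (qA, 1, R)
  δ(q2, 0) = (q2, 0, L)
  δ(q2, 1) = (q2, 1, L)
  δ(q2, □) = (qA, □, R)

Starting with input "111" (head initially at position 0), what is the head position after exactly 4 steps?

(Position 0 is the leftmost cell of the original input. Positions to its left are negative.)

Execution trace (head position shown):
Step 0: [q0]111  (head at position 0)
Step 1: move right → 1[q0]11  (head at position 1)
Step 2: move right → 11[q0]1  (head at position 2)
Step 3: move right → 111[q0]□  (head at position 3)
Step 4: move left → 11[q1]1□  (head at position 2)

After 4 steps, the head is at position 2.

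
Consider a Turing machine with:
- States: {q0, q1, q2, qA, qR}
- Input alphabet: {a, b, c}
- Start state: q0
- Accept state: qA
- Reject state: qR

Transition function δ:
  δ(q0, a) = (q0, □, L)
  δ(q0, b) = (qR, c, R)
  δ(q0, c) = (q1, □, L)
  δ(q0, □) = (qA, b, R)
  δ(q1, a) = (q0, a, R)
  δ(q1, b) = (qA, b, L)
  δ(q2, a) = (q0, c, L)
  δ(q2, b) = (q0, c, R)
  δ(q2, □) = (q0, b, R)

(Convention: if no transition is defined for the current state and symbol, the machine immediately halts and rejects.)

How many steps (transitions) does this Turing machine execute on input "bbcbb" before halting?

Execution trace:
Initial: [q0]bbcbb
Step 1: δ(q0, b) = (qR, c, R) → c[qR]bcbb

The machine reaches the reject state qR and halts.

The machine executed 1 step before halting.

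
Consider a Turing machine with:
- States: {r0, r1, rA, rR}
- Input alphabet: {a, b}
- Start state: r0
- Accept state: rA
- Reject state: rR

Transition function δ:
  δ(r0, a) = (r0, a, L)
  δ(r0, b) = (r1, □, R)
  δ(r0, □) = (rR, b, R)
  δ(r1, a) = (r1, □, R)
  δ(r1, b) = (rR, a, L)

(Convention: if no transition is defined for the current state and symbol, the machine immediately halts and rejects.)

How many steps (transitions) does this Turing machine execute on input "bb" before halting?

Execution trace:
Initial: [r0]bb
Step 1: δ(r0, b) = (r1, □, R) → □[r1]b
Step 2: δ(r1, b) = (rR, a, L) → [rR]□a

The machine reaches the reject state rR and halts.

The machine executed 2 steps before halting.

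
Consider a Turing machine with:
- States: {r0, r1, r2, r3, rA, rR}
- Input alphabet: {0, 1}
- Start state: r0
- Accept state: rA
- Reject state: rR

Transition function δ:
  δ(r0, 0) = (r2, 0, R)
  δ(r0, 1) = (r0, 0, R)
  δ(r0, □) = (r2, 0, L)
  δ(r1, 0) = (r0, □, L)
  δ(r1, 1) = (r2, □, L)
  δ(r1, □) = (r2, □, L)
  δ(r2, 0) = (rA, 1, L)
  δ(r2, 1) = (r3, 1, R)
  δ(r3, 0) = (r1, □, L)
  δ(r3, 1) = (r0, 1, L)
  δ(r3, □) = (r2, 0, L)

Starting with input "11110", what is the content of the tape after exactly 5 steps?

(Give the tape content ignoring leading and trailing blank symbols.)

Execution trace:
Initial: [r0]11110
Step 1: δ(r0, 1) = (r0, 0, R) → 0[r0]1110
Step 2: δ(r0, 1) = (r0, 0, R) → 00[r0]110
Step 3: δ(r0, 1) = (r0, 0, R) → 000[r0]10
Step 4: δ(r0, 1) = (r0, 0, R) → 0000[r0]0
Step 5: δ(r0, 0) = (r2, 0, R) → 00000[r2]□

No transition is defined for δ(r2, □). By convention the machine halts and rejects.

After 5 steps, the tape (ignoring leading/trailing blanks) is: 00000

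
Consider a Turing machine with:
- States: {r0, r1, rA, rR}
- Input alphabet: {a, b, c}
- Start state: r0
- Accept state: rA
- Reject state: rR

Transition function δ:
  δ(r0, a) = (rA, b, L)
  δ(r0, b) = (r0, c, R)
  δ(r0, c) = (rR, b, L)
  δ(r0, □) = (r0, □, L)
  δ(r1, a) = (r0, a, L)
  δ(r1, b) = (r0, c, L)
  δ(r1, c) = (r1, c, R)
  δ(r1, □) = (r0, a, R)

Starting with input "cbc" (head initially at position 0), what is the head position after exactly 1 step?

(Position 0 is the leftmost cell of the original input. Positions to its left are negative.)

Execution trace (head position shown):
Step 0: [r0]cbc  (head at position 0)
Step 1: move left → [rR]□bbc  (head at position -1)

After 1 step, the head is at position -1.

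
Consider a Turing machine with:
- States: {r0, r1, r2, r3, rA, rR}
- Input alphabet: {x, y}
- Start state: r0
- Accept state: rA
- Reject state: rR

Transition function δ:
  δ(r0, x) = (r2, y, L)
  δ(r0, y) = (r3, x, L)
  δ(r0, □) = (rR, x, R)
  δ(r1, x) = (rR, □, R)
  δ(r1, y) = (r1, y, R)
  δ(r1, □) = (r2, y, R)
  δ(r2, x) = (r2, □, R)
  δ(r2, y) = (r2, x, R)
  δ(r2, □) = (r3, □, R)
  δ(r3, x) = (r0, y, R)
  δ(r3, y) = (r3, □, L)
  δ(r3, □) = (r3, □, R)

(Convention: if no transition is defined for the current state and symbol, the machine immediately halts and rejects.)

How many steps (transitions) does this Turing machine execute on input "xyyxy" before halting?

Execution trace:
Initial: [r0]xyyxy
Step 1: δ(r0, x) = (r2, y, L) → [r2]□yyyxy
Step 2: δ(r2, □) = (r3, □, R) → □[r3]yyyxy
Step 3: δ(r3, y) = (r3, □, L) → [r3]□□yyxy
Step 4: δ(r3, □) = (r3, □, R) → □[r3]□yyxy
Step 5: δ(r3, □) = (r3, □, R) → □□[r3]yyxy
Step 6: δ(r3, y) = (r3, □, L) → □[r3]□□yxy
Step 7: δ(r3, □) = (r3, □, R) → □□[r3]□yxy
Step 8: δ(r3, □) = (r3, □, R) → □□□[r3]yxy
Step 9: δ(r3, y) = (r3, □, L) → □□[r3]□□xy
Step 10: δ(r3, □) = (r3, □, R) → □□□[r3]□xy
Step 11: δ(r3, □) = (r3, □, R) → □□□□[r3]xy
Step 12: δ(r3, x) = (r0, y, R) → □□□□y[r0]y
Step 13: δ(r0, y) = (r3, x, L) → □□□□[r3]yx
Step 14: δ(r3, y) = (r3, □, L) → □□□[r3]□□x
Step 15: δ(r3, □) = (r3, □, R) → □□□□[r3]□x
Step 16: δ(r3, □) = (r3, □, R) → □□□□□[r3]x
Step 17: δ(r3, x) = (r0, y, R) → □□□□□y[r0]□
Step 18: δ(r0, □) = (rR, x, R) → □□□□□yx[rR]□

The machine reaches the reject state rR and halts.

The machine executed 18 steps before halting.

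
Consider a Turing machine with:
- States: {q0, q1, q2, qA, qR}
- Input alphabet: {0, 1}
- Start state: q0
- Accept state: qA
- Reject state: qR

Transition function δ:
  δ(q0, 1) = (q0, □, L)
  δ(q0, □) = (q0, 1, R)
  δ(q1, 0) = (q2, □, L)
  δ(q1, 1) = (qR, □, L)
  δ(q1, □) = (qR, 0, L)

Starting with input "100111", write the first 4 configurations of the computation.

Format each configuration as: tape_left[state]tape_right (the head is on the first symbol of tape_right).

Transitions applied:
Step 1: δ(q0, 1) = (q0, □, L)
Step 2: δ(q0, □) = (q0, 1, R)
Step 3: δ(q0, □) = (q0, 1, R)

The first 4 configurations are:
[q0]100111 ⊢ [q0]□□00111 ⊢ 1[q0]□00111 ⊢ 11[q0]00111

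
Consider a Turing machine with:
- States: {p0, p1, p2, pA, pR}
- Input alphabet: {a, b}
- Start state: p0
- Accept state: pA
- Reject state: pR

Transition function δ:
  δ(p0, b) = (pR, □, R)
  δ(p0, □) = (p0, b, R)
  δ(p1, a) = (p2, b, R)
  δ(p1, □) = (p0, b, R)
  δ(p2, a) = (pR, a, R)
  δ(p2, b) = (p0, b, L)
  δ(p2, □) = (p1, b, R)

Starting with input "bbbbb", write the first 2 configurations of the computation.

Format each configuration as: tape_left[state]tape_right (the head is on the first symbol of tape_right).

Transitions applied:
Step 1: δ(p0, b) = (pR, □, R)

The first 2 configurations are:
[p0]bbbbb ⊢ □[pR]bbbb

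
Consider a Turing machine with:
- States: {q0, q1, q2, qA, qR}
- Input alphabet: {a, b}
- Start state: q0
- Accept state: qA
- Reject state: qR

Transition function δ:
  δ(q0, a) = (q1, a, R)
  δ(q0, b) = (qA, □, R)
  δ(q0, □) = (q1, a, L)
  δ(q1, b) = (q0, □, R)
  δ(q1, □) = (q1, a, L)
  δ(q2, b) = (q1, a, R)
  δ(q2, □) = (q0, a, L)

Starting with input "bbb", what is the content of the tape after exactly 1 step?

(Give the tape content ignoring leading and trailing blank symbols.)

Execution trace:
Initial: [q0]bbb
Step 1: δ(q0, b) = (qA, □, R) → □[qA]bb

The machine reaches the accept state qA and halts.

After 1 step, the tape (ignoring leading/trailing blanks) is: bb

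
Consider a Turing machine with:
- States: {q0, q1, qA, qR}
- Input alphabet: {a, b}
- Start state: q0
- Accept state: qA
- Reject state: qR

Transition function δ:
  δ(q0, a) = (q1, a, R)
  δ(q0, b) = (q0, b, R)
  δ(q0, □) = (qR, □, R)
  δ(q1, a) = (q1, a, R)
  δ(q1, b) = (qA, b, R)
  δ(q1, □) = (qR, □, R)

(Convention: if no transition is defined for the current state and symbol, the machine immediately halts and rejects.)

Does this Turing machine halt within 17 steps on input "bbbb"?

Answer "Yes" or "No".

Execution trace:
Initial: [q0]bbbb
Step 1: δ(q0, b) = (q0, b, R) → b[q0]bbb
Step 2: δ(q0, b) = (q0, b, R) → bb[q0]bb
Step 3: δ(q0, b) = (q0, b, R) → bbb[q0]b
Step 4: δ(q0, b) = (q0, b, R) → bbbb[q0]□
Step 5: δ(q0, □) = (qR, □, R) → bbbb□[qR]□

The machine reaches the reject state qR and halts.
The machine halted after 5 steps (within the 17-step bound).

Answer: Yes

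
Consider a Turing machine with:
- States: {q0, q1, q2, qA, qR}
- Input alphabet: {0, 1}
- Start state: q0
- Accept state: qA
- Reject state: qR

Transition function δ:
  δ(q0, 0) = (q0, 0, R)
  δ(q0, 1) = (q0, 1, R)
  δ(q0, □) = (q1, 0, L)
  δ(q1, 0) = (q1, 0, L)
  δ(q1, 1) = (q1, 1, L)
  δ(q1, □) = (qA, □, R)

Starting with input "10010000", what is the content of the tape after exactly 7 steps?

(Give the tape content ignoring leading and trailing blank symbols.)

Execution trace:
Initial: [q0]10010000
Step 1: δ(q0, 1) = (q0, 1, R) → 1[q0]0010000
Step 2: δ(q0, 0) = (q0, 0, R) → 10[q0]010000
Step 3: δ(q0, 0) = (q0, 0, R) → 100[q0]10000
Step 4: δ(q0, 1) = (q0, 1, R) → 1001[q0]0000
Step 5: δ(q0, 0) = (q0, 0, R) → 10010[q0]000
Step 6: δ(q0, 0) = (q0, 0, R) → 100100[q0]00
Step 7: δ(q0, 0) = (q0, 0, R) → 1001000[q0]0

After 7 steps, the tape (ignoring leading/trailing blanks) is: 10010000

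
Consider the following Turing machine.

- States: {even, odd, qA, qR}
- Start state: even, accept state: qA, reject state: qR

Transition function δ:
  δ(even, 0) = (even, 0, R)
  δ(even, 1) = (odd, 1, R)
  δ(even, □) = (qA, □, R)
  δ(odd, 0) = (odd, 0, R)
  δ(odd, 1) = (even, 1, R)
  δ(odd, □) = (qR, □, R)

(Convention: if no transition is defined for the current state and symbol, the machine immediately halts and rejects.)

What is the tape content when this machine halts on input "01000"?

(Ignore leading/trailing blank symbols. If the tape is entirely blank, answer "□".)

Execution trace:
Initial: [even]01000
Step 1: δ(even, 0) = (even, 0, R) → 0[even]1000
Step 2: δ(even, 1) = (odd, 1, R) → 01[odd]000
Step 3: δ(odd, 0) = (odd, 0, R) → 010[odd]00
Step 4: δ(odd, 0) = (odd, 0, R) → 0100[odd]0
Step 5: δ(odd, 0) = (odd, 0, R) → 01000[odd]□
Step 6: δ(odd, □) = (qR, □, R) → 01000□[qR]□

The machine reaches the reject state qR and halts.

Final tape (ignoring leading/trailing blanks): 01000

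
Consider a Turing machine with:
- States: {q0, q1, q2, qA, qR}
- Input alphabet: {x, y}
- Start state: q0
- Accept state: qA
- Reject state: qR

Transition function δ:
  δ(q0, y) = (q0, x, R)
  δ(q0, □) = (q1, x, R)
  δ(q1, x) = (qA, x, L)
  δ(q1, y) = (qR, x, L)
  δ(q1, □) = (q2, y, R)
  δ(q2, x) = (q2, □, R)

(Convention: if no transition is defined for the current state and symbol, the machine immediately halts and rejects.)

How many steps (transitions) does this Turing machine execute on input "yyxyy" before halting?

Execution trace:
Initial: [q0]yyxyy
Step 1: δ(q0, y) = (q0, x, R) → x[q0]yxyy
Step 2: δ(q0, y) = (q0, x, R) → xx[q0]xyy

No transition is defined for δ(q0, x). By convention the machine halts and rejects.

The machine executed 2 steps before halting.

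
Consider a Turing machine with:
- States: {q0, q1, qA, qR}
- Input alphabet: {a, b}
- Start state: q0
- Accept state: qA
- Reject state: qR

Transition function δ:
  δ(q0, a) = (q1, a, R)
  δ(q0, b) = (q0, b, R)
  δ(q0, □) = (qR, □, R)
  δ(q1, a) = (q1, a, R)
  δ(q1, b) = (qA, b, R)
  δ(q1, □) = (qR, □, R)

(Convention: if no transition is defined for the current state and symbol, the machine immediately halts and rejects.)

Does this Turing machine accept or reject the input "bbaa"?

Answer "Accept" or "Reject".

Execution trace:
Initial: [q0]bbaa
Step 1: δ(q0, b) = (q0, b, R) → b[q0]baa
Step 2: δ(q0, b) = (q0, b, R) → bb[q0]aa
Step 3: δ(q0, a) = (q1, a, R) → bba[q1]a
Step 4: δ(q1, a) = (q1, a, R) → bbaa[q1]□
Step 5: δ(q1, □) = (qR, □, R) → bbaa□[qR]□

The machine reaches the reject state qR and halts.

Answer: Reject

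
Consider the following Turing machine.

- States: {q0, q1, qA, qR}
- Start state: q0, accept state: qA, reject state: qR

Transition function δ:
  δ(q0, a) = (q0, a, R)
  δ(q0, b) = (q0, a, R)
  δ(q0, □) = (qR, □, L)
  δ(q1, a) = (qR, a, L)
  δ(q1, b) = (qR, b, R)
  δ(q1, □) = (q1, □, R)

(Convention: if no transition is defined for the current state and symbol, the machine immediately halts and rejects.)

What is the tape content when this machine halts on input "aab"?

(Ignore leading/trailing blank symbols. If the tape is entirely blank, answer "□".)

Execution trace:
Initial: [q0]aab
Step 1: δ(q0, a) = (q0, a, R) → a[q0]ab
Step 2: δ(q0, a) = (q0, a, R) → aa[q0]b
Step 3: δ(q0, b) = (q0, a, R) → aaa[q0]□
Step 4: δ(q0, □) = (qR, □, L) → aa[qR]a□

The machine reaches the reject state qR and halts.

Final tape (ignoring leading/trailing blanks): aaa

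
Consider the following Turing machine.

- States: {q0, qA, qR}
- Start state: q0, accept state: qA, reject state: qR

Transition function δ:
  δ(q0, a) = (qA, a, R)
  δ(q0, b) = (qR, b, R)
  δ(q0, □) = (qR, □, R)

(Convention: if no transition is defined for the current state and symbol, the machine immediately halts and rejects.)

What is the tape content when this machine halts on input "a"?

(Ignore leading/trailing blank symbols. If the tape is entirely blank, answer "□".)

Execution trace:
Initial: [q0]a
Step 1: δ(q0, a) = (qA, a, R) → a[qA]□

The machine reaches the accept state qA and halts.

Final tape (ignoring leading/trailing blanks): a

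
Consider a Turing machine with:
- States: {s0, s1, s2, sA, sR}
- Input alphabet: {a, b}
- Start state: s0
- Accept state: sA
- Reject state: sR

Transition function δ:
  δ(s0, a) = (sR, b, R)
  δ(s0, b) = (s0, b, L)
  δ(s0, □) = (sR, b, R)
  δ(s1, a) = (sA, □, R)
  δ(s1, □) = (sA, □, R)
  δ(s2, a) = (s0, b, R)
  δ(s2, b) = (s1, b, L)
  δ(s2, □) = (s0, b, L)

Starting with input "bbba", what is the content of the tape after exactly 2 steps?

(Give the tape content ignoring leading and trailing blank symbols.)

Execution trace:
Initial: [s0]bbba
Step 1: δ(s0, b) = (s0, b, L) → [s0]□bbba
Step 2: δ(s0, □) = (sR, b, R) → b[sR]bbba

The machine reaches the reject state sR and halts.

After 2 steps, the tape (ignoring leading/trailing blanks) is: bbbba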